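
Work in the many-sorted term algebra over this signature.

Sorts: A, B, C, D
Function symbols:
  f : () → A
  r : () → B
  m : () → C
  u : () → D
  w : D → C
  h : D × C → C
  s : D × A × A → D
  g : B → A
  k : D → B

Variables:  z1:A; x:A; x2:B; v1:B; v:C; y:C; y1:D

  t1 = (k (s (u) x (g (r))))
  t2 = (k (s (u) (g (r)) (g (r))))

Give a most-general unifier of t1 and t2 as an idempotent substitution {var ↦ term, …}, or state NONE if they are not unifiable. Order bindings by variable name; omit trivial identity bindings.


{x ↦ (g (r))}


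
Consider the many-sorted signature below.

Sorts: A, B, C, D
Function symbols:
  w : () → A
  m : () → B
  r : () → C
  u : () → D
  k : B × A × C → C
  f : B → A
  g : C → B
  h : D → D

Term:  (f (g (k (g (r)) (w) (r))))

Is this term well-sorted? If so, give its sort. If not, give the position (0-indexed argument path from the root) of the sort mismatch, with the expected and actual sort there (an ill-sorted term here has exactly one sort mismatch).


well-sorted; sort = A

        (r) : C
      (g (r)) : B
      (w) : A
      (r) : C
    (k (g (r)) (w) (r)) : C
  (g (k (g (r)) (w) (r))) : B
(f (g (k (g (r)) (w) (r)))) : A


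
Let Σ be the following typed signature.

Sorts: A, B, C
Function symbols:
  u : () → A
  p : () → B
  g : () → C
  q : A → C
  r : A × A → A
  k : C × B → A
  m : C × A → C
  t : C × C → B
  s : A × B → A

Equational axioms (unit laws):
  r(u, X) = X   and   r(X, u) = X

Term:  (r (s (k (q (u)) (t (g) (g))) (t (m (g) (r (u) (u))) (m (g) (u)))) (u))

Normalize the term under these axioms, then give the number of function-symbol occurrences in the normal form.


1. (r (s (k (q (u)) (t (g) (g))) (t (m (g) (r (u) (u))) (m (g) (u)))) (u))  →  (s (k (q (u)) (t (g) (g))) (t (m (g) (r (u) (u))) (m (g) (u))))
2. (s (k (q (u)) (t (g) (g))) (t (m (g) (r (u) (u))) (m (g) (u))))  →  (s (k (q (u)) (t (g) (g))) (t (m (g) (u)) (m (g) (u))))
normal form: (s (k (q (u)) (t (g) (g))) (t (m (g) (u)) (m (g) (u))))

size = 14


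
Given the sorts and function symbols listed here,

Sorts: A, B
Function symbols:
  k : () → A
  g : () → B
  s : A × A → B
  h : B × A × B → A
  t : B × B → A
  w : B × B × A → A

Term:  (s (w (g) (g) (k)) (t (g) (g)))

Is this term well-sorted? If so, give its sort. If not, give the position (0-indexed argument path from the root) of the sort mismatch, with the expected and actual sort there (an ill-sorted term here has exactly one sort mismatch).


well-sorted; sort = B

    (g) : B
    (g) : B
    (k) : A
  (w (g) (g) (k)) : A
    (g) : B
    (g) : B
  (t (g) (g)) : A
(s (w (g) (g) (k)) (t (g) (g))) : B


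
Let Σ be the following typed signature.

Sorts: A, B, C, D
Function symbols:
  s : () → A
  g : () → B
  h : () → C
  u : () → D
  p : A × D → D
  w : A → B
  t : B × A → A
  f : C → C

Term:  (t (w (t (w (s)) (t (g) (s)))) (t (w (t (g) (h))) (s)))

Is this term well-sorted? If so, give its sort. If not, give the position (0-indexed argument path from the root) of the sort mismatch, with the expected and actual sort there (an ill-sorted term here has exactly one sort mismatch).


ill-sorted at position [1, 0, 0, 1]: expected A, got C

        (s) : A
      (w (s)) : B
        (g) : B
        (s) : A
      (t (g) (s)) : A
    (t (w (s)) (t (g) (s))) : A
  (w (t (w (s)) (t (g) (s)))) : B
        (g) : B
        (h) : C
      (t (g) (h)) : ✗ arg 1 at [1, 0, 0, 1] has sort C, expected A
    (s) : A


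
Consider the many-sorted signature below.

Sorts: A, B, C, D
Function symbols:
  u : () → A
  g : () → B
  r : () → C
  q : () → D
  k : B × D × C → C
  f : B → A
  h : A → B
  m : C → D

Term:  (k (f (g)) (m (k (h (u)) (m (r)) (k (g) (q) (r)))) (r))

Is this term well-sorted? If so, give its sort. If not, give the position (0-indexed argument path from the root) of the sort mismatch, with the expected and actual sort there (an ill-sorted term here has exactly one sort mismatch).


    (g) : B
  (f (g)) : A
        (u) : A
      (h (u)) : B
        (r) : C
      (m (r)) : D
        (g) : B
        (q) : D
        (r) : C
      (k (g) (q) (r)) : C
    (k (h (u)) (m (r)) (k (g) (q) (r))) : C
  (m (k (h (u)) (m (r)) (k (g) (q) (r)))) : D
  (r) : C
(k (f (g)) (m (k (h (u)) (m (r)) (k (g) (q) (r)))) (r)) : ✗ arg 0 at [0] has sort A, expected B

ill-sorted at position [0]: expected B, got A


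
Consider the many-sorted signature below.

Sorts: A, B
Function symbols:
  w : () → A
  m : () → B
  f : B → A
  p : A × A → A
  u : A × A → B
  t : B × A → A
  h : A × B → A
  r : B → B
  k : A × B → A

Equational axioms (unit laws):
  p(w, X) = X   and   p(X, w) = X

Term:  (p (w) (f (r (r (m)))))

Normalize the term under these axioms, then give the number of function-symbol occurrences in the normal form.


size = 4

1. (p (w) (f (r (r (m)))))  →  (f (r (r (m))))
normal form: (f (r (r (m))))


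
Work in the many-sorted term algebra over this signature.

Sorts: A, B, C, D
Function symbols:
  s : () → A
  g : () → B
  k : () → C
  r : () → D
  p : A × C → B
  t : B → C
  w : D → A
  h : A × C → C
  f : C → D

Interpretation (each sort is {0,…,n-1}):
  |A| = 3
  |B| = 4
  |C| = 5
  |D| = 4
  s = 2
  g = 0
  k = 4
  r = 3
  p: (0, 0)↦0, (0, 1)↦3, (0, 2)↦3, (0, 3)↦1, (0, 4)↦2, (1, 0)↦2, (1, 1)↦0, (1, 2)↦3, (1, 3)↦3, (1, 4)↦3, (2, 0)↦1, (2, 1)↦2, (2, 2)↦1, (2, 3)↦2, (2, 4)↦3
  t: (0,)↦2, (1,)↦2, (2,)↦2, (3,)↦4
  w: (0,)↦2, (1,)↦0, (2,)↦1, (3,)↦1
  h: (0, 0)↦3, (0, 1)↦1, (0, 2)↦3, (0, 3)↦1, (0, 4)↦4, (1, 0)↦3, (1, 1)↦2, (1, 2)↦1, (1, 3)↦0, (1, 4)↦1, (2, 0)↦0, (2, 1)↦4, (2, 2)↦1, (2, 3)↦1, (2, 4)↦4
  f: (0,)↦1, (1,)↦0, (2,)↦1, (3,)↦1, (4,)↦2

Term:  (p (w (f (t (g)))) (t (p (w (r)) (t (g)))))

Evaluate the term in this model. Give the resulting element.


value = 2

  g = 0
  (t (g)) = t(0,) = 2
  (f (t (g))) = f(2,) = 1
  (w (f (t (g)))) = w(1,) = 0
  r = 3
  (w (r)) = w(3,) = 1
  g = 0
  (t (g)) = t(0,) = 2
  (p (w (r)) (t (g))) = p(1, 2) = 3
  (t (p (w (r)) (t (g)))) = t(3,) = 4
  (p (w (f (t (g)))) (t (p (w (r)) (t (g))))) = p(0, 4) = 2


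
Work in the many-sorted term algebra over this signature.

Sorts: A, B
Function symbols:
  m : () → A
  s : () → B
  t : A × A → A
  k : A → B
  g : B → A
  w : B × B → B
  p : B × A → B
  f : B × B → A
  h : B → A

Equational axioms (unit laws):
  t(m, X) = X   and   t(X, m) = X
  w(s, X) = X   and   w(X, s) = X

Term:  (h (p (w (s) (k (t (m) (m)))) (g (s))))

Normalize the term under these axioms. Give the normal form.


1. (h (p (w (s) (k (t (m) (m)))) (g (s))))  →  (h (p (k (t (m) (m))) (g (s))))
2. (h (p (k (t (m) (m))) (g (s))))  →  (h (p (k (m)) (g (s))))

normal form = (h (p (k (m)) (g (s))))


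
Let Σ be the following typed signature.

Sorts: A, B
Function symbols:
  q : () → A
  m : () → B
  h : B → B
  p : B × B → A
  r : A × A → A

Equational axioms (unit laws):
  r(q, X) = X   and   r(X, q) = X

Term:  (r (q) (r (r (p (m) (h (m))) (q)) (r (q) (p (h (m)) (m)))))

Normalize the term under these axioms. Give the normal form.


1. (r (q) (r (r (p (m) (h (m))) (q)) (r (q) (p (h (m)) (m)))))  →  (r (r (p (m) (h (m))) (q)) (r (q) (p (h (m)) (m))))
2. (r (r (p (m) (h (m))) (q)) (r (q) (p (h (m)) (m))))  →  (r (p (m) (h (m))) (r (q) (p (h (m)) (m))))
3. (r (p (m) (h (m))) (r (q) (p (h (m)) (m))))  →  (r (p (m) (h (m))) (p (h (m)) (m)))

normal form = (r (p (m) (h (m))) (p (h (m)) (m)))


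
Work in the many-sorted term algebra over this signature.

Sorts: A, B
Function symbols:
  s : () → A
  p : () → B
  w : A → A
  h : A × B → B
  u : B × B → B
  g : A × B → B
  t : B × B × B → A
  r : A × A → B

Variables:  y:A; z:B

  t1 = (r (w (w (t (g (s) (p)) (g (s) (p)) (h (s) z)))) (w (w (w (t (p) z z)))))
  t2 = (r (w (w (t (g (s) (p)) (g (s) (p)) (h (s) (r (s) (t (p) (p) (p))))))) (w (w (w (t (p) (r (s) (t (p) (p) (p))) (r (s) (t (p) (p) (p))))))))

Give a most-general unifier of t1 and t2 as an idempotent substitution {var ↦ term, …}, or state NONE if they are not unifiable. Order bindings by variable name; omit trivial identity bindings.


{z ↦ (r (s) (t (p) (p) (p)))}


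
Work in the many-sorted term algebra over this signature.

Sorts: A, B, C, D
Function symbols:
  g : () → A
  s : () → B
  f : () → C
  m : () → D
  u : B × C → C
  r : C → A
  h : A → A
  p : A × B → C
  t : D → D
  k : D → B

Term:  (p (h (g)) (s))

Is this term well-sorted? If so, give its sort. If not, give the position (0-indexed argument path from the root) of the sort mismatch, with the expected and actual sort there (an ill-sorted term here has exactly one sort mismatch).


    (g) : A
  (h (g)) : A
  (s) : B
(p (h (g)) (s)) : C

well-sorted; sort = C


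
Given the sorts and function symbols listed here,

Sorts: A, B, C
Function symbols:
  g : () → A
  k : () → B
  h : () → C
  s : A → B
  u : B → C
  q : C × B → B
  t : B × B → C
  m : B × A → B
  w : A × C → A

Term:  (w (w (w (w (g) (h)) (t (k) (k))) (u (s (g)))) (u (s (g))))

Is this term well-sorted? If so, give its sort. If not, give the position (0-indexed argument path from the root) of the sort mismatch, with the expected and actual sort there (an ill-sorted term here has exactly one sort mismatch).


well-sorted; sort = A

        (g) : A
        (h) : C
      (w (g) (h)) : A
        (k) : B
        (k) : B
      (t (k) (k)) : C
    (w (w (g) (h)) (t (k) (k))) : A
        (g) : A
      (s (g)) : B
    (u (s (g))) : C
  (w (w (w (g) (h)) (t (k) (k))) (u (s (g)))) : A
      (g) : A
    (s (g)) : B
  (u (s (g))) : C
(w (w (w (w (g) (h)) (t (k) (k))) (u (s (g)))) (u (s (g)))) : A


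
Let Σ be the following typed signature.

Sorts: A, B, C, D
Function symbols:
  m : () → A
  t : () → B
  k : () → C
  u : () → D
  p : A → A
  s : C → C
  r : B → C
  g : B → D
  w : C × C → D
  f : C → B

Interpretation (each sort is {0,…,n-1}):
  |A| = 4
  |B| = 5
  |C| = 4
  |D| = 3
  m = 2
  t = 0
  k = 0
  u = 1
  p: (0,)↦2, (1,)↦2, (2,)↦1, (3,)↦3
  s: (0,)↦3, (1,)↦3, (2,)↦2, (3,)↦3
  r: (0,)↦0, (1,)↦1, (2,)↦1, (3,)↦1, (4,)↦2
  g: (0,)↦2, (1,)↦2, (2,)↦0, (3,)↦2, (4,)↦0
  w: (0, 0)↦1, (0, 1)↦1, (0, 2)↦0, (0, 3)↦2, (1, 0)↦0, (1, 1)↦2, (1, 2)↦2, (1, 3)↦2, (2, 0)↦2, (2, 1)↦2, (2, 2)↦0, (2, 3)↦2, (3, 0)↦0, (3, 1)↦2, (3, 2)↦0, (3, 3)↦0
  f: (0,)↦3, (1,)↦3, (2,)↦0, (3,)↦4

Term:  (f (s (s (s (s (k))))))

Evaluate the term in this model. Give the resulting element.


value = 4

  k = 0
  (s (k)) = s(0,) = 3
  (s (s (k))) = s(3,) = 3
  (s (s (s (k)))) = s(3,) = 3
  (s (s (s (s (k))))) = s(3,) = 3
  (f (s (s (s (s (k)))))) = f(3,) = 4


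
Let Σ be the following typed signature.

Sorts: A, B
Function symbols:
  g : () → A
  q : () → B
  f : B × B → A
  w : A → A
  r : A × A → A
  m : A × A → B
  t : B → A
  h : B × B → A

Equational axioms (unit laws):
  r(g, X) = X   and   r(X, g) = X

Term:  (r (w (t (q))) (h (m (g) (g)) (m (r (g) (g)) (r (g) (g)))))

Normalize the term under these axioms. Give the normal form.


normal form = (r (w (t (q))) (h (m (g) (g)) (m (g) (g))))

1. (r (w (t (q))) (h (m (g) (g)) (m (r (g) (g)) (r (g) (g)))))  →  (r (w (t (q))) (h (m (g) (g)) (m (g) (r (g) (g)))))
2. (r (w (t (q))) (h (m (g) (g)) (m (g) (r (g) (g)))))  →  (r (w (t (q))) (h (m (g) (g)) (m (g) (g))))


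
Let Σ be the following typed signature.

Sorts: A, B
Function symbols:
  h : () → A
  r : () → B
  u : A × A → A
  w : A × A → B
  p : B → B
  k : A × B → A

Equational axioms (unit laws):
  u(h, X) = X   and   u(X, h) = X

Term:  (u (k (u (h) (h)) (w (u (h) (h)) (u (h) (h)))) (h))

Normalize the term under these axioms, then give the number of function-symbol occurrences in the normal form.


1. (u (k (u (h) (h)) (w (u (h) (h)) (u (h) (h)))) (h))  →  (k (u (h) (h)) (w (u (h) (h)) (u (h) (h))))
2. (k (u (h) (h)) (w (u (h) (h)) (u (h) (h))))  →  (k (h) (w (u (h) (h)) (u (h) (h))))
3. (k (h) (w (u (h) (h)) (u (h) (h))))  →  (k (h) (w (h) (u (h) (h))))
4. (k (h) (w (h) (u (h) (h))))  →  (k (h) (w (h) (h)))
normal form: (k (h) (w (h) (h)))

size = 5


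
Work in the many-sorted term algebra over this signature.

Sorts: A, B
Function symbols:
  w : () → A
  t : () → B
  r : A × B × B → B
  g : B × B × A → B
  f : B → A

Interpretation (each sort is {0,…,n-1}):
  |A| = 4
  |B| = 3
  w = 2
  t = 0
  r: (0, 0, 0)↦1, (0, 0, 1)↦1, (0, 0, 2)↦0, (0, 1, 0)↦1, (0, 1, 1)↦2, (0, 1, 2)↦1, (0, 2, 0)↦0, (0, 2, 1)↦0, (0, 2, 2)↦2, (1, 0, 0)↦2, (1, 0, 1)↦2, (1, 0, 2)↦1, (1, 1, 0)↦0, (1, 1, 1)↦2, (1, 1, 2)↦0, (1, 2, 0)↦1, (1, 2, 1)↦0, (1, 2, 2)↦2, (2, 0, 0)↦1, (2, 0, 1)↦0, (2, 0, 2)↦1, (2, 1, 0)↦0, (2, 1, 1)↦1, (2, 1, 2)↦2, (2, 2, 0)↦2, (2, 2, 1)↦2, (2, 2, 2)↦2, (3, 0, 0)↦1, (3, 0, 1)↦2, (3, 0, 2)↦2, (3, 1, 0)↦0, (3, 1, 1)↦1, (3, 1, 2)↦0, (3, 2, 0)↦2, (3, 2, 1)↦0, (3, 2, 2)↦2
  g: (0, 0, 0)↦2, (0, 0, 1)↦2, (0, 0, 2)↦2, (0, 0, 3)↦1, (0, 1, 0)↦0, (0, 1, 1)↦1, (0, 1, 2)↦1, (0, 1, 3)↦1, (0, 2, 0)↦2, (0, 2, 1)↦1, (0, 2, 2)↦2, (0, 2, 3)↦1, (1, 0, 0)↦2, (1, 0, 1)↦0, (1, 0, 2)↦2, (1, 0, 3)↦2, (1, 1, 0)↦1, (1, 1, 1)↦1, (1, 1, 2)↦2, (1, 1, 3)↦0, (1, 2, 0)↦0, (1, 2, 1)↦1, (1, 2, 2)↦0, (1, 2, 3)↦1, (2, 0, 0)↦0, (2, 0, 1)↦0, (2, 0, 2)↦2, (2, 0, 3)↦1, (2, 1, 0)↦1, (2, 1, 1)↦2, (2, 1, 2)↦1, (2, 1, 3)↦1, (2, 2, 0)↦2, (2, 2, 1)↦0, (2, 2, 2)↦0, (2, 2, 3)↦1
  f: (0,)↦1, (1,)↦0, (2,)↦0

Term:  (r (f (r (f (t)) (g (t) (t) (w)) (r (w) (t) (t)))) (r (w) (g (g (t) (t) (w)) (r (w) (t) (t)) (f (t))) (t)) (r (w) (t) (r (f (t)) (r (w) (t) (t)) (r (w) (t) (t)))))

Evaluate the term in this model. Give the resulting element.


value = 0

  t = 0
  (f (t)) = f(0,) = 1
  t = 0
  t = 0
  w = 2
  (g (t) (t) (w)) = g(0, 0, 2) = 2
  w = 2
  t = 0
  t = 0
  (r (w) (t) (t)) = r(2, 0, 0) = 1
  (r (f (t)) (g (t) (t) (w)) (r (w) (t) (t))) = r(1, 2, 1) = 0
  (f (r (f (t)) (g (t) (t) (w)) (r (w) (t) (t)))) = f(0,) = 1
  w = 2
  t = 0
  t = 0
  w = 2
  (g (t) (t) (w)) = g(0, 0, 2) = 2
  w = 2
  t = 0
  t = 0
  (r (w) (t) (t)) = r(2, 0, 0) = 1
  t = 0
  (f (t)) = f(0,) = 1
  (g (g (t) (t) (w)) (r (w) (t) (t)) (f (t))) = g(2, 1, 1) = 2
  t = 0
  (r (w) (g (g (t) (t) (w)) (r (w) (t) (t)) (f (t))) (t)) = r(2, 2, 0) = 2
  w = 2
  t = 0
  t = 0
  (f (t)) = f(0,) = 1
  w = 2
  t = 0
  t = 0
  (r (w) (t) (t)) = r(2, 0, 0) = 1
  w = 2
  t = 0
  t = 0
  (r (w) (t) (t)) = r(2, 0, 0) = 1
  (r (f (t)) (r (w) (t) (t)) (r (w) (t) (t))) = r(1, 1, 1) = 2
  (r (w) (t) (r (f (t)) (r (w) (t) (t)) (r (w) (t) (t)))) = r(2, 0, 2) = 1
  (r (f (r (f (t)) (g (t) (t) (w)) (r (w) (t) (t)))) (r (w) (g (g (t) (t) (w)) (r (w) (t) (t)) (f (t))) (t)) (r (w) (t) (r (f (t)) (r (w) (t) (t)) (r (w) (t) (t))))) = r(1, 2, 1) = 0


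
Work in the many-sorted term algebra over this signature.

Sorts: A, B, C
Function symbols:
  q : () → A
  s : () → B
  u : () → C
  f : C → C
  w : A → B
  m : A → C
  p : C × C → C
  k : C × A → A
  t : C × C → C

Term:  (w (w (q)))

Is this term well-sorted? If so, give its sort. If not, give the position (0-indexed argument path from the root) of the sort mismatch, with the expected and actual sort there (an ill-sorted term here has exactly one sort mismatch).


    (q) : A
  (w (q)) : B
(w (w (q))) : ✗ arg 0 at [0] has sort B, expected A

ill-sorted at position [0]: expected A, got B


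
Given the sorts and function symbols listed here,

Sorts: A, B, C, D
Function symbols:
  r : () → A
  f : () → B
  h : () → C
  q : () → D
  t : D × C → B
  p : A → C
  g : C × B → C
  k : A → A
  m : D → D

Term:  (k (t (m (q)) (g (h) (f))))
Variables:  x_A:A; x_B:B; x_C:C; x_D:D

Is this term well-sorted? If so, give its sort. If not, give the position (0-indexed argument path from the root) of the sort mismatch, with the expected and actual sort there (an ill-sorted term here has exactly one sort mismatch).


      (q) : D
    (m (q)) : D
      (h) : C
      (f) : B
    (g (h) (f)) : C
  (t (m (q)) (g (h) (f))) : B
(k (t (m (q)) (g (h) (f)))) : ✗ arg 0 at [0] has sort B, expected A

ill-sorted at position [0]: expected A, got B


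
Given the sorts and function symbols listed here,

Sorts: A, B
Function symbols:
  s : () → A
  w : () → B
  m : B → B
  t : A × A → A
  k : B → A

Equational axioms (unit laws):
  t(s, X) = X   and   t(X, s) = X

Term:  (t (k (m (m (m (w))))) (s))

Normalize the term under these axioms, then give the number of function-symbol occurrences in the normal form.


size = 5

1. (t (k (m (m (m (w))))) (s))  →  (k (m (m (m (w)))))
normal form: (k (m (m (m (w)))))


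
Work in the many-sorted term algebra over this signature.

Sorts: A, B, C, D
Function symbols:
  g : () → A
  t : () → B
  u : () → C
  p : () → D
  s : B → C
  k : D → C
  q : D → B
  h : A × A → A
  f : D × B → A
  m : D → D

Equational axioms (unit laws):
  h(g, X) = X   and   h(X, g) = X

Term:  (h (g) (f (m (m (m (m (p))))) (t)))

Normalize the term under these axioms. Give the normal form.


1. (h (g) (f (m (m (m (m (p))))) (t)))  →  (f (m (m (m (m (p))))) (t))

normal form = (f (m (m (m (m (p))))) (t))


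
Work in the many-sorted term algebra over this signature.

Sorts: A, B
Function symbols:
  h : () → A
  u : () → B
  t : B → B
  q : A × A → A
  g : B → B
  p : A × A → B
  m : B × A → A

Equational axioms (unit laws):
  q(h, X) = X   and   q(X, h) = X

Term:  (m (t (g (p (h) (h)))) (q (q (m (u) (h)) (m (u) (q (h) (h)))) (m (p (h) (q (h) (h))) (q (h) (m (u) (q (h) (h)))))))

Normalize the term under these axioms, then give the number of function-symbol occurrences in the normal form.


size = 21

1. (m (t (g (p (h) (h)))) (q (q (m (u) (h)) (m (u) (q (h) (h)))) (m (p (h) (q (h) (h))) (q (h) (m (u) (q (h) (h)))))))  →  (m (t (g (p (h) (h)))) (q (q (m (u) (h)) (m (u) (h))) (m (p (h) (q (h) (h))) (q (h) (m (u) (q (h) (h)))))))
2. (m (t (g (p (h) (h)))) (q (q (m (u) (h)) (m (u) (h))) (m (p (h) (q (h) (h))) (q (h) (m (u) (q (h) (h)))))))  →  (m (t (g (p (h) (h)))) (q (q (m (u) (h)) (m (u) (h))) (m (p (h) (h)) (q (h) (m (u) (q (h) (h)))))))
3. (m (t (g (p (h) (h)))) (q (q (m (u) (h)) (m (u) (h))) (m (p (h) (h)) (q (h) (m (u) (q (h) (h)))))))  →  (m (t (g (p (h) (h)))) (q (q (m (u) (h)) (m (u) (h))) (m (p (h) (h)) (m (u) (q (h) (h))))))
4. (m (t (g (p (h) (h)))) (q (q (m (u) (h)) (m (u) (h))) (m (p (h) (h)) (m (u) (q (h) (h))))))  →  (m (t (g (p (h) (h)))) (q (q (m (u) (h)) (m (u) (h))) (m (p (h) (h)) (m (u) (h)))))
normal form: (m (t (g (p (h) (h)))) (q (q (m (u) (h)) (m (u) (h))) (m (p (h) (h)) (m (u) (h)))))


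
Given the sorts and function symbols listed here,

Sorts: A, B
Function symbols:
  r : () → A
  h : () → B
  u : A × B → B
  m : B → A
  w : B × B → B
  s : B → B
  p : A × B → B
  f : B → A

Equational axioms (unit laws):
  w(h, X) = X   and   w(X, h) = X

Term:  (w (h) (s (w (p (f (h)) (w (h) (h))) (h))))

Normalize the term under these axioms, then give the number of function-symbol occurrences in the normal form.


size = 5

1. (w (h) (s (w (p (f (h)) (w (h) (h))) (h))))  →  (s (w (p (f (h)) (w (h) (h))) (h)))
2. (s (w (p (f (h)) (w (h) (h))) (h)))  →  (s (p (f (h)) (w (h) (h))))
3. (s (p (f (h)) (w (h) (h))))  →  (s (p (f (h)) (h)))
normal form: (s (p (f (h)) (h)))


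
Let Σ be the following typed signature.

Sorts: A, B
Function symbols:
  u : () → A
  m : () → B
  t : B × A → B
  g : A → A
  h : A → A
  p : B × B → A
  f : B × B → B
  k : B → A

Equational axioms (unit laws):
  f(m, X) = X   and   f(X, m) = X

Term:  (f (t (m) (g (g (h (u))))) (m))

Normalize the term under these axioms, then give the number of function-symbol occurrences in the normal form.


1. (f (t (m) (g (g (h (u))))) (m))  →  (t (m) (g (g (h (u)))))
normal form: (t (m) (g (g (h (u)))))

size = 6


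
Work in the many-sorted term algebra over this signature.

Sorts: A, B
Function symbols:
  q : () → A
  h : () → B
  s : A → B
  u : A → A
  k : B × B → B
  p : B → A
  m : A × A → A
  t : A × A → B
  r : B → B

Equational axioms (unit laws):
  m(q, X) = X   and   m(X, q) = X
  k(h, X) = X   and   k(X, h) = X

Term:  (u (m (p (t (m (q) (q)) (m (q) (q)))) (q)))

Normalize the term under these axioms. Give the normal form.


1. (u (m (p (t (m (q) (q)) (m (q) (q)))) (q)))  →  (u (p (t (m (q) (q)) (m (q) (q)))))
2. (u (p (t (m (q) (q)) (m (q) (q)))))  →  (u (p (t (q) (m (q) (q)))))
3. (u (p (t (q) (m (q) (q)))))  →  (u (p (t (q) (q))))

normal form = (u (p (t (q) (q))))


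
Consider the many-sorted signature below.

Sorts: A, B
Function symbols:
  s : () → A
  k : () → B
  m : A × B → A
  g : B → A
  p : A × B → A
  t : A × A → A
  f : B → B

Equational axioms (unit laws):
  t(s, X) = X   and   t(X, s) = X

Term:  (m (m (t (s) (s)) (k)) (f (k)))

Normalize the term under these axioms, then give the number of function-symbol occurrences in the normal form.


1. (m (m (t (s) (s)) (k)) (f (k)))  →  (m (m (s) (k)) (f (k)))
normal form: (m (m (s) (k)) (f (k)))

size = 6


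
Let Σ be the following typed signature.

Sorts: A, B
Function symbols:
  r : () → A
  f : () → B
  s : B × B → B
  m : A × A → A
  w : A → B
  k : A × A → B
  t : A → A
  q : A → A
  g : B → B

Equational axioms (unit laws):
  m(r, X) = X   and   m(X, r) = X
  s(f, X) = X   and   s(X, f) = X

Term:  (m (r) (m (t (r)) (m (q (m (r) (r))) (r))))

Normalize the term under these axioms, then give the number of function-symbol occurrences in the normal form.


1. (m (r) (m (t (r)) (m (q (m (r) (r))) (r))))  →  (m (t (r)) (m (q (m (r) (r))) (r)))
2. (m (t (r)) (m (q (m (r) (r))) (r)))  →  (m (t (r)) (q (m (r) (r))))
3. (m (t (r)) (q (m (r) (r))))  →  (m (t (r)) (q (r)))
normal form: (m (t (r)) (q (r)))

size = 5


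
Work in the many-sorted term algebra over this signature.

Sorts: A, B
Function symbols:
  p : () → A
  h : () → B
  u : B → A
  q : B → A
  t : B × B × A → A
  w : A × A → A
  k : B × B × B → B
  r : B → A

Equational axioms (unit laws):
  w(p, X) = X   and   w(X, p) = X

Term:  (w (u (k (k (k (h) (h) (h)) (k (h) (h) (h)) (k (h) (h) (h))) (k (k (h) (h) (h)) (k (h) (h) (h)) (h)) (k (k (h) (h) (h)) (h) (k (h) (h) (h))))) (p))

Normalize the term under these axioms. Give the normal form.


1. (w (u (k (k (k (h) (h) (h)) (k (h) (h) (h)) (k (h) (h) (h))) (k (k (h) (h) (h)) (k (h) (h) (h)) (h)) (k (k (h) (h) (h)) (h) (k (h) (h) (h))))) (p))  →  (u (k (k (k (h) (h) (h)) (k (h) (h) (h)) (k (h) (h) (h))) (k (k (h) (h) (h)) (k (h) (h) (h)) (h)) (k (k (h) (h) (h)) (h) (k (h) (h) (h)))))

normal form = (u (k (k (k (h) (h) (h)) (k (h) (h) (h)) (k (h) (h) (h))) (k (k (h) (h) (h)) (k (h) (h) (h)) (h)) (k (k (h) (h) (h)) (h) (k (h) (h) (h)))))


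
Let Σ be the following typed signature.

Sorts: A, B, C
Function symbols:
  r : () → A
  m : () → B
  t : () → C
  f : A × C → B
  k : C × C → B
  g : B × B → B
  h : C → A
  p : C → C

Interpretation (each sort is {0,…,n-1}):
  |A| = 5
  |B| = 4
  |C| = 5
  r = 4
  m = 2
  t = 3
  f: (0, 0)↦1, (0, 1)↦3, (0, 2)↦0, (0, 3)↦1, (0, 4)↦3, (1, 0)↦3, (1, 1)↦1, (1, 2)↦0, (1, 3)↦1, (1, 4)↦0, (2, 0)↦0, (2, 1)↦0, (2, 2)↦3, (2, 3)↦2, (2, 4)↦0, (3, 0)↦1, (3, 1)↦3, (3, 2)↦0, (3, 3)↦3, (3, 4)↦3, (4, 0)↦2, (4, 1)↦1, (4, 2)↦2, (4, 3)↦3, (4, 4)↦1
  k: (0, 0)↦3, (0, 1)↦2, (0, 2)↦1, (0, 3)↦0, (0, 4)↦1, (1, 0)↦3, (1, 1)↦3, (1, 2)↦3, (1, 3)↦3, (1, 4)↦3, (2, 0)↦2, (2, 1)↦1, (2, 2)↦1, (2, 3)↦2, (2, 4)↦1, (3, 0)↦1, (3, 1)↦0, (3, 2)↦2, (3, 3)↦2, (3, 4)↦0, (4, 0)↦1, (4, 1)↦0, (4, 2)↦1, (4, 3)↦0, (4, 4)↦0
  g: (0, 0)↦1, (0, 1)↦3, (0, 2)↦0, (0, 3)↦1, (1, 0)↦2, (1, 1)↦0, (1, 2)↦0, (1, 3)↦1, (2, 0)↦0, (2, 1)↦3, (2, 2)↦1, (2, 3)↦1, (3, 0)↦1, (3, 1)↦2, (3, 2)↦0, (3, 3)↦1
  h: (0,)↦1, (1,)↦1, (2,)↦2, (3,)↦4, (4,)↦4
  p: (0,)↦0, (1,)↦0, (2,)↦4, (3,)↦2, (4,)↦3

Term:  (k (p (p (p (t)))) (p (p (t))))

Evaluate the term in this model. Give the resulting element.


  t = 3
  (p (t)) = p(3,) = 2
  (p (p (t))) = p(2,) = 4
  (p (p (p (t)))) = p(4,) = 3
  t = 3
  (p (t)) = p(3,) = 2
  (p (p (t))) = p(2,) = 4
  (k (p (p (p (t)))) (p (p (t)))) = k(3, 4) = 0

value = 0


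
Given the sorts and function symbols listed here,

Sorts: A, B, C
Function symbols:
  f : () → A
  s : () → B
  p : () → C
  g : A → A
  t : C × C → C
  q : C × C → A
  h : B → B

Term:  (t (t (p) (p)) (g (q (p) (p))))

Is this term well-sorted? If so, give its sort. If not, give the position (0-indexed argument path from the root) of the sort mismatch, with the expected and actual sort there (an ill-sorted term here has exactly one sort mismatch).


    (p) : C
    (p) : C
  (t (p) (p)) : C
      (p) : C
      (p) : C
    (q (p) (p)) : A
  (g (q (p) (p))) : A
(t (t (p) (p)) (g (q (p) (p)))) : ✗ arg 1 at [1] has sort A, expected C

ill-sorted at position [1]: expected C, got A


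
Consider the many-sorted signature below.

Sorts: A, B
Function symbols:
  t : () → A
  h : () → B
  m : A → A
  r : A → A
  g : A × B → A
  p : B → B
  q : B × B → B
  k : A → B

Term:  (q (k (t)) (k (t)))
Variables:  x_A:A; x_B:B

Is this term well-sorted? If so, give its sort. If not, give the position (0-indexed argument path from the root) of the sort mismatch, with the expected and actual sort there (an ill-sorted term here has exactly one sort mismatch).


well-sorted; sort = B

    (t) : A
  (k (t)) : B
    (t) : A
  (k (t)) : B
(q (k (t)) (k (t))) : B


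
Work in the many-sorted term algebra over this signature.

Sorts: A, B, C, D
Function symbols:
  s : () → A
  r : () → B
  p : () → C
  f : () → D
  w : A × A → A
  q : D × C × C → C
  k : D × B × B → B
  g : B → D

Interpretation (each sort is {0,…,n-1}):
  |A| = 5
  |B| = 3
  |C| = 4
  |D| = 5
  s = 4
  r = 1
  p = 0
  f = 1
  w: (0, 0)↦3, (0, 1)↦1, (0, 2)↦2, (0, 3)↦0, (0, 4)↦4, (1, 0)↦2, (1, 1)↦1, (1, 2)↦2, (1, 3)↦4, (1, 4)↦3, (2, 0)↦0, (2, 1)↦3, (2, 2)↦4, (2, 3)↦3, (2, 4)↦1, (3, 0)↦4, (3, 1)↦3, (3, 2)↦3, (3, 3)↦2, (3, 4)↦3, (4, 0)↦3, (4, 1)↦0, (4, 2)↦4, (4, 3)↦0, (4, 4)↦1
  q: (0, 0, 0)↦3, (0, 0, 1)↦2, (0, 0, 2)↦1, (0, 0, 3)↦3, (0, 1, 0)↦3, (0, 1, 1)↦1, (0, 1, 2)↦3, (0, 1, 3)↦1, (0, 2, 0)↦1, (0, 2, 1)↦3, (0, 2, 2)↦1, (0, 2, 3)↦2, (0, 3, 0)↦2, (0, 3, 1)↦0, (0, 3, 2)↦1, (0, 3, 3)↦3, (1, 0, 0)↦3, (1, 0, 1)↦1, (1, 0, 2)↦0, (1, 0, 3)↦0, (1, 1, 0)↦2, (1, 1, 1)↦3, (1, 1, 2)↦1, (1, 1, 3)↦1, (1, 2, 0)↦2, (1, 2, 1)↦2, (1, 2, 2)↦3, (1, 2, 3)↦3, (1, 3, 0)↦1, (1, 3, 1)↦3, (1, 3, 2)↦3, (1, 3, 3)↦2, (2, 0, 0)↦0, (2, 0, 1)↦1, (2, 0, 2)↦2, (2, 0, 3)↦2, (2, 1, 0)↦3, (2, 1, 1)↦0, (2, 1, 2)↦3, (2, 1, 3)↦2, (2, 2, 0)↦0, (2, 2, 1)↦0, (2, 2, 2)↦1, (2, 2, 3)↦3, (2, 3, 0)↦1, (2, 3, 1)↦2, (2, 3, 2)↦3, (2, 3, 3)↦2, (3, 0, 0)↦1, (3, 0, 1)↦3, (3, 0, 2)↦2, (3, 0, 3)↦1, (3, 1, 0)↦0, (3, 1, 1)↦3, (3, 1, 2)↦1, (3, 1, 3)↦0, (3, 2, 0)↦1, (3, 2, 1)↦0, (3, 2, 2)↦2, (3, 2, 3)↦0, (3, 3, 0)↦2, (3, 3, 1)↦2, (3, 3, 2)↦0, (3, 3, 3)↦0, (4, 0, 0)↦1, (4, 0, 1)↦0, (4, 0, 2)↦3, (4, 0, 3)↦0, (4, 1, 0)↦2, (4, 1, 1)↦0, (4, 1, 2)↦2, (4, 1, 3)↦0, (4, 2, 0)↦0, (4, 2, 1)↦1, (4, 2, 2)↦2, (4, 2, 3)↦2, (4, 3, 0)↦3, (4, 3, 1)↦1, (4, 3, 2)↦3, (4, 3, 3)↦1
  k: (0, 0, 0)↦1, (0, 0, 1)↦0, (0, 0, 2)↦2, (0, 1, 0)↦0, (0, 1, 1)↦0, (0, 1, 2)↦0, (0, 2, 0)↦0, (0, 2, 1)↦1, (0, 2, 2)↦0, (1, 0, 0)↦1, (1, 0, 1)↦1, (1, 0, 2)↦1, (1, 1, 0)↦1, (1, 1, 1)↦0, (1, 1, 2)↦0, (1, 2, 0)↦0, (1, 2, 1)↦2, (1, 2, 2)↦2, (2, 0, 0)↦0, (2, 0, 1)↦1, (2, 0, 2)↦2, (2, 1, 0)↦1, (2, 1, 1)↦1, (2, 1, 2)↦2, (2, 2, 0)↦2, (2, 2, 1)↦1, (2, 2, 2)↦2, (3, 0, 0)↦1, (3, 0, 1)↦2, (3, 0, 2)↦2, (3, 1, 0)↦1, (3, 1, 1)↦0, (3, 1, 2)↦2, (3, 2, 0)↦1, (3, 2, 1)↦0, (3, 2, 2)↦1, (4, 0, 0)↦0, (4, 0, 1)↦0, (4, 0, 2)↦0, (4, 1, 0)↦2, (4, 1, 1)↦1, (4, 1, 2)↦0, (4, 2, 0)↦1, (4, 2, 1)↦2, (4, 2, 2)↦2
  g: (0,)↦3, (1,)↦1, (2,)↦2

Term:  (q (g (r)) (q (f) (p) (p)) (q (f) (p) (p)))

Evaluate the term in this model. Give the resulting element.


value = 2

  r = 1
  (g (r)) = g(1,) = 1
  f = 1
  p = 0
  p = 0
  (q (f) (p) (p)) = q(1, 0, 0) = 3
  f = 1
  p = 0
  p = 0
  (q (f) (p) (p)) = q(1, 0, 0) = 3
  (q (g (r)) (q (f) (p) (p)) (q (f) (p) (p))) = q(1, 3, 3) = 2


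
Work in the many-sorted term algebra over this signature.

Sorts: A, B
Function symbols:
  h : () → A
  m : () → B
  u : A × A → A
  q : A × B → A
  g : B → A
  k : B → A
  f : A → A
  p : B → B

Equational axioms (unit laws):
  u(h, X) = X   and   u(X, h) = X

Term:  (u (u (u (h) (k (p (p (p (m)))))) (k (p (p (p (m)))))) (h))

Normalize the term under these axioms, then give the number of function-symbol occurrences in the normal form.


size = 11

1. (u (u (u (h) (k (p (p (p (m)))))) (k (p (p (p (m)))))) (h))  →  (u (u (h) (k (p (p (p (m)))))) (k (p (p (p (m))))))
2. (u (u (h) (k (p (p (p (m)))))) (k (p (p (p (m))))))  →  (u (k (p (p (p (m))))) (k (p (p (p (m))))))
normal form: (u (k (p (p (p (m))))) (k (p (p (p (m))))))


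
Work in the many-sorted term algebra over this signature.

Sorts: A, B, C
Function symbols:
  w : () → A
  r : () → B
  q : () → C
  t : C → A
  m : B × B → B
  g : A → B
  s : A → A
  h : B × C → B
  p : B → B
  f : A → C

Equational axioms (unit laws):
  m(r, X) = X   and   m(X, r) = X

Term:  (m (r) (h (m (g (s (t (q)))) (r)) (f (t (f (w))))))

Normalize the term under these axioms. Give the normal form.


normal form = (h (g (s (t (q)))) (f (t (f (w)))))

1. (m (r) (h (m (g (s (t (q)))) (r)) (f (t (f (w))))))  →  (h (m (g (s (t (q)))) (r)) (f (t (f (w)))))
2. (h (m (g (s (t (q)))) (r)) (f (t (f (w)))))  →  (h (g (s (t (q)))) (f (t (f (w)))))


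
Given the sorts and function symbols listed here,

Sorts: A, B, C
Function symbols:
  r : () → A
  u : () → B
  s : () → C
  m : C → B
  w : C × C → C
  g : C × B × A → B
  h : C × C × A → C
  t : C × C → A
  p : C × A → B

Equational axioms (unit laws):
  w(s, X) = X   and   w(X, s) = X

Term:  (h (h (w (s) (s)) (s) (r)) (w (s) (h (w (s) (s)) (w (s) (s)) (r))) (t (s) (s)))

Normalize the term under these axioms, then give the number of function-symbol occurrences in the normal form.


size = 12

1. (h (h (w (s) (s)) (s) (r)) (w (s) (h (w (s) (s)) (w (s) (s)) (r))) (t (s) (s)))  →  (h (h (s) (s) (r)) (w (s) (h (w (s) (s)) (w (s) (s)) (r))) (t (s) (s)))
2. (h (h (s) (s) (r)) (w (s) (h (w (s) (s)) (w (s) (s)) (r))) (t (s) (s)))  →  (h (h (s) (s) (r)) (h (w (s) (s)) (w (s) (s)) (r)) (t (s) (s)))
3. (h (h (s) (s) (r)) (h (w (s) (s)) (w (s) (s)) (r)) (t (s) (s)))  →  (h (h (s) (s) (r)) (h (s) (w (s) (s)) (r)) (t (s) (s)))
4. (h (h (s) (s) (r)) (h (s) (w (s) (s)) (r)) (t (s) (s)))  →  (h (h (s) (s) (r)) (h (s) (s) (r)) (t (s) (s)))
normal form: (h (h (s) (s) (r)) (h (s) (s) (r)) (t (s) (s)))


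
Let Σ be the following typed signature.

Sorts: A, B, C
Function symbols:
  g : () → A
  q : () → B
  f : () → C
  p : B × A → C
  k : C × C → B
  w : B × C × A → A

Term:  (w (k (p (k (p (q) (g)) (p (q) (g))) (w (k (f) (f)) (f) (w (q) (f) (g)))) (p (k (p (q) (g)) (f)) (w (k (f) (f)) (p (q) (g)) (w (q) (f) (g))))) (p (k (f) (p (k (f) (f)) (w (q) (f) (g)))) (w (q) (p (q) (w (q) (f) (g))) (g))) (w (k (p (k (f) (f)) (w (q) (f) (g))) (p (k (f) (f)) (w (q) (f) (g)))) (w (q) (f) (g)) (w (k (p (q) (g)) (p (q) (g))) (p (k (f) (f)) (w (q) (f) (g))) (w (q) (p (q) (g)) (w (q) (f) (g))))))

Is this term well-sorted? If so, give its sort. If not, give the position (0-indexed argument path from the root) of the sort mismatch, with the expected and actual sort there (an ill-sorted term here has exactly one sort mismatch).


ill-sorted at position [2, 1]: expected C, got A

          (q) : B
          (g) : A
        (p (q) (g)) : C
          (q) : B
          (g) : A
        (p (q) (g)) : C
      (k (p (q) (g)) (p (q) (g))) : B
          (f) : C
          (f) : C
        (k (f) (f)) : B
        (f) : C
          (q) : B
          (f) : C
          (g) : A
        (w (q) (f) (g)) : A
      (w (k (f) (f)) (f) (w (q) (f) (g))) : A
    (p (k (p (q) (g)) (p (q) (g))) (w (k (f) (f)) (f) (w (q) (f) (g)))) : C
          (q) : B
          (g) : A
        (p (q) (g)) : C
        (f) : C
      (k (p (q) (g)) (f)) : B
          (f) : C
          (f) : C
        (k (f) (f)) : B
          (q) : B
          (g) : A
        (p (q) (g)) : C
          (q) : B
          (f) : C
          (g) : A
        (w (q) (f) (g)) : A
      (w (k (f) (f)) (p (q) (g)) (w (q) (f) (g))) : A
    (p (k (p (q) (g)) (f)) (w (k (f) (f)) (p (q) (g)) (w (q) (f) (g)))) : C
  (k (p (k (p (q) (g)) (p (q) (g))) (w (k (f) (f)) (f) (w (q) (f) (g)))) (p (k (p (q) (g)) (f)) (w (k (f) (f)) (p (q) (g)) (w (q) (f) (g))))) : B
      (f) : C
          (f) : C
          (f) : C
        (k (f) (f)) : B
          (q) : B
          (f) : C
          (g) : A
        (w (q) (f) (g)) : A
      (p (k (f) (f)) (w (q) (f) (g))) : C
    (k (f) (p (k (f) (f)) (w (q) (f) (g)))) : B
      (q) : B
        (q) : B
          (q) : B
          (f) : C
          (g) : A
        (w (q) (f) (g)) : A
      (p (q) (w (q) (f) (g))) : C
      (g) : A
    (w (q) (p (q) (w (q) (f) (g))) (g)) : A
  (p (k (f) (p (k (f) (f)) (w (q) (f) (g)))) (w (q) (p (q) (w (q) (f) (g))) (g))) : C
          (f) : C
          (f) : C
        (k (f) (f)) : B
          (q) : B
          (f) : C
          (g) : A
        (w (q) (f) (g)) : A
      (p (k (f) (f)) (w (q) (f) (g))) : C
          (f) : C
          (f) : C
        (k (f) (f)) : B
          (q) : B
          (f) : C
          (g) : A
        (w (q) (f) (g)) : A
      (p (k (f) (f)) (w (q) (f) (g))) : C
    (k (p (k (f) (f)) (w (q) (f) (g))) (p (k (f) (f)) (w (q) (f) (g)))) : B
      (q) : B
      (f) : C
      (g) : A
    (w (q) (f) (g)) : A
          (q) : B
          (g) : A
        (p (q) (g)) : C
          (q) : B
          (g) : A
        (p (q) (g)) : C
      (k (p (q) (g)) (p (q) (g))) : B
          (f) : C
          (f) : C
        (k (f) (f)) : B
          (q) : B
          (f) : C
          (g) : A
        (w (q) (f) (g)) : A
      (p (k (f) (f)) (w (q) (f) (g))) : C
        (q) : B
          (q) : B
          (g) : A
        (p (q) (g)) : C
          (q) : B
          (f) : C
          (g) : A
        (w (q) (f) (g)) : A
      (w (q) (p (q) (g)) (w (q) (f) (g))) : A
    (w (k (p (q) (g)) (p (q) (g))) (p (k (f) (f)) (w (q) (f) (g))) (w (q) (p (q) (g)) (w (q) (f) (g)))) : A
  (w (k (p (k (f) (f)) (w (q) (f) (g))) (p (k (f) (f)) (w (q) (f) (g)))) (w (q) (f) (g)) (w (k (p (q) (g)) (p (q) (g))) (p (k (f) (f)) (w (q) (f) (g))) (w (q) (p (q) (g)) (w (q) (f) (g))))) : ✗ arg 1 at [2, 1] has sort A, expected C


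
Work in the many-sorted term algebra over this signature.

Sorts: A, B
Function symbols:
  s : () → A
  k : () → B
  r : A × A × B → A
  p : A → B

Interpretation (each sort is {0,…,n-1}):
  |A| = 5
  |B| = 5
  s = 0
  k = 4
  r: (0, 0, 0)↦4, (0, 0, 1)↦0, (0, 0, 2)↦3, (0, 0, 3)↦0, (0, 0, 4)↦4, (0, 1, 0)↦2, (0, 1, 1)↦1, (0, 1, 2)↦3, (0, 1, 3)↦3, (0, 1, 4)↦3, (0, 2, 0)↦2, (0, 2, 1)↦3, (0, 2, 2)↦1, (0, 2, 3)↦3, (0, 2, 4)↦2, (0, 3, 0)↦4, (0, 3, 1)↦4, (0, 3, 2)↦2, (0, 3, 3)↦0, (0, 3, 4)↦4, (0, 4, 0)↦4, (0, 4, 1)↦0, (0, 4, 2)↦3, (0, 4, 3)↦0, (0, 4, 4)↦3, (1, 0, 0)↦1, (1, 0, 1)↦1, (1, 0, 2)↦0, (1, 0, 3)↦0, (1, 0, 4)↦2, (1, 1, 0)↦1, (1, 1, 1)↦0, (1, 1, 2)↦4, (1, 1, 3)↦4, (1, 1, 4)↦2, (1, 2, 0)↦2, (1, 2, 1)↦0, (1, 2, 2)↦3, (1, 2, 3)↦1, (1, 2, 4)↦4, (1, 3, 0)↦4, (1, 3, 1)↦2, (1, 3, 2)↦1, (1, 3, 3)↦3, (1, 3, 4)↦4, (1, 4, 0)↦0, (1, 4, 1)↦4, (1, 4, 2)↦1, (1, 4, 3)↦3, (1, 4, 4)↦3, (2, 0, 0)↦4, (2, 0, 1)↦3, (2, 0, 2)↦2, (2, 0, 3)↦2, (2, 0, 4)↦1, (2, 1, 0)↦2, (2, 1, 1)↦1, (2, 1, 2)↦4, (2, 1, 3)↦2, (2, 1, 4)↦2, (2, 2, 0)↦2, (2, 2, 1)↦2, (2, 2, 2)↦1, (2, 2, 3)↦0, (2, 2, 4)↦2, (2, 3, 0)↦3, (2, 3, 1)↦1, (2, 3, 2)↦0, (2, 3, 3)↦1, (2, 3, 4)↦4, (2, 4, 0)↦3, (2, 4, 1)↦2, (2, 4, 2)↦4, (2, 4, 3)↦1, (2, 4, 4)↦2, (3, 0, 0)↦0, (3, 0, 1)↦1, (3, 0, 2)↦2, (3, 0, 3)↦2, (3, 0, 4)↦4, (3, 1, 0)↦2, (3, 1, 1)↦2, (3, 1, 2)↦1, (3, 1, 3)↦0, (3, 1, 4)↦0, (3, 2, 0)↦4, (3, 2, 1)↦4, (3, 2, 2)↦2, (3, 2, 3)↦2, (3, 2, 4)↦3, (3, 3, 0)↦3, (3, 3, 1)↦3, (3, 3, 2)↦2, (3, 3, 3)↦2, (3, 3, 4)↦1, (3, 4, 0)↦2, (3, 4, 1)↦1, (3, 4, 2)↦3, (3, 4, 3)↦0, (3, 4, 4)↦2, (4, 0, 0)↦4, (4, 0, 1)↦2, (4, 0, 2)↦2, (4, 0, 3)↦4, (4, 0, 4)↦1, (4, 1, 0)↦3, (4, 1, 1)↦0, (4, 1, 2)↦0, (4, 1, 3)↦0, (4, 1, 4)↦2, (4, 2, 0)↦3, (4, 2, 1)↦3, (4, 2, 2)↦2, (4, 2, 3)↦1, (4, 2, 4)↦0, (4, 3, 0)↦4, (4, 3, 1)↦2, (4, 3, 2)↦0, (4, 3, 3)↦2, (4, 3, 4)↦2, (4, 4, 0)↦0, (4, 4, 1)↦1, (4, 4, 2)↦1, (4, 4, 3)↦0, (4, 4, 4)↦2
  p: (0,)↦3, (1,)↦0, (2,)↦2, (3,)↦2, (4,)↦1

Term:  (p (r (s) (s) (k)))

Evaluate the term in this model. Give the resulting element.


  s = 0
  s = 0
  k = 4
  (r (s) (s) (k)) = r(0, 0, 4) = 4
  (p (r (s) (s) (k))) = p(4,) = 1

value = 1


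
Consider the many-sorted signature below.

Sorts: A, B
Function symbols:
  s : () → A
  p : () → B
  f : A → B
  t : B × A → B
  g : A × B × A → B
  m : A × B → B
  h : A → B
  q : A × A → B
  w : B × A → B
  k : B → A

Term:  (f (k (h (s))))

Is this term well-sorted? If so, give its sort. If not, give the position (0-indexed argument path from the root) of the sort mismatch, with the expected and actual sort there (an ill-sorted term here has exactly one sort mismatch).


      (s) : A
    (h (s)) : B
  (k (h (s))) : A
(f (k (h (s)))) : B

well-sorted; sort = B


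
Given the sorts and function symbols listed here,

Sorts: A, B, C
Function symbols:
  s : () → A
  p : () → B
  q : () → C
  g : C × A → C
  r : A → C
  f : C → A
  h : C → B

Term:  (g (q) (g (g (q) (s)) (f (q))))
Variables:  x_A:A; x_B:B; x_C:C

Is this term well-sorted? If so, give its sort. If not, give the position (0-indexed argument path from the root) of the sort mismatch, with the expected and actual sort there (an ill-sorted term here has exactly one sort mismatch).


  (q) : C
      (q) : C
      (s) : A
    (g (q) (s)) : C
      (q) : C
    (f (q)) : A
  (g (g (q) (s)) (f (q))) : C
(g (q) (g (g (q) (s)) (f (q)))) : ✗ arg 1 at [1] has sort C, expected A

ill-sorted at position [1]: expected A, got C


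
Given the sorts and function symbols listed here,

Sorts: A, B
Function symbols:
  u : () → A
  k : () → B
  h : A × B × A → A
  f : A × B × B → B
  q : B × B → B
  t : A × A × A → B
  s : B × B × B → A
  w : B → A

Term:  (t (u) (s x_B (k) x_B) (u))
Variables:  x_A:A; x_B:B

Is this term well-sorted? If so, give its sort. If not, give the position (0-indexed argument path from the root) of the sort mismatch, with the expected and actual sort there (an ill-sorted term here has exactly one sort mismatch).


well-sorted; sort = B

  (u) : A
    x_B : B
    (k) : B
    x_B : B
  (s x_B (k) x_B) : A
  (u) : A
(t (u) (s x_B (k) x_B) (u)) : B


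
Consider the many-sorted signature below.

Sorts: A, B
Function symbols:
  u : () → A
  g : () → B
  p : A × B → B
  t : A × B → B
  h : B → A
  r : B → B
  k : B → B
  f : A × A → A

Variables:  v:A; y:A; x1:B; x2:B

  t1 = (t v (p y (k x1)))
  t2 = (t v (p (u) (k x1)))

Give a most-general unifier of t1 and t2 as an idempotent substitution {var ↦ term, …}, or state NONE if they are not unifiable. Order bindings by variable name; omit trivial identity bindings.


{y ↦ (u)}


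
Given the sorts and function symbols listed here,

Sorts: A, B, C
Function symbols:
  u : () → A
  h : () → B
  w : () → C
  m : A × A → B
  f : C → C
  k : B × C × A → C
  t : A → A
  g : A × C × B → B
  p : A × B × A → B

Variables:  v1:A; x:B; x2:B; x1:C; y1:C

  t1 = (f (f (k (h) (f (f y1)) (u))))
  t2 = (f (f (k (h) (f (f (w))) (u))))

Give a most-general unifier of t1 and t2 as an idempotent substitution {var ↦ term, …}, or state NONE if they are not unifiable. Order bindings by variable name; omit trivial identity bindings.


{y1 ↦ (w)}
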